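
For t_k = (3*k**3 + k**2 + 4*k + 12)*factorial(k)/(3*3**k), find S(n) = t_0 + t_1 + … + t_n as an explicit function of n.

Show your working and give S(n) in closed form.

The ratio is (k + 1)*(4*k + 3*(k + 1)**3 + (k + 1)**2 + 16)/(3*(3*k**3 + k**2 + 4*k + 12)).
Normal form (A,B,C) = (k/3 + 1/3, 1, k**3 + k**2/3 + 4*k/3 + 4).
Solve (k/3 + 1/3)·f(k+1) − (1)·f(k) = k**3 + k**2/3 + 4*k/3 + 4.
d = 2 from the (1,0,3) case.
Coefficient equations give f(k) = (k - 1)*(3*k + 4).
Then R = B(k−1)f/C = 3*(k - 1)*(3*k + 4)/(3*k**3 + k**2 + 4*k + 12), so s_k = R(k)·t_k = (k - 1)*(3*k + 4)*factorial(k)/3**k.
Verify: (3*k**3 + k**2 + 4*k + 12)*factorial(k)/(3*3**k) matches t_k.
Σ_(k=0)^n t_k = s_(n+1) − s_(0) = (3**(-n - 1)*n*(3*n + 7)*factorial(n + 1)) − (-4), i.e. (12*3**n + 3*n**3*factorial(n) + 10*n**2*factorial(n) + 7*n*factorial(n))/(3*3**n).

S(n) = (12*3**n + 3*n**3*factorial(n) + 10*n**2*factorial(n) + 7*n*factorial(n))/(3*3**n)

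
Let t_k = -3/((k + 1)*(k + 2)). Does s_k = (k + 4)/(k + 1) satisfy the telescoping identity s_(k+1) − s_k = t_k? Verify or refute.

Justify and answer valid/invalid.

s_(k+1) = (k + 5)/(k + 2)
s_(k+1) − s_k = -3/(k**2 + 3*k + 2)
(s_(k+1) − s_k) − t_k = 0

Valid — Δs_k = t_k.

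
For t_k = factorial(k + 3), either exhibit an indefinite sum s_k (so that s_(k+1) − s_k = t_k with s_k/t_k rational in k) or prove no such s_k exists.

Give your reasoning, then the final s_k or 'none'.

not Gosper-summable; s_k does not exist

Step 1: r(k) = k + 4.
Gosper form: A/B · C(k+1)/C(k) with A=k + 4, B=1, C=1.
f must satisfy (k + 4)·f(k+1) − (1)·f(k) = 1.
d = -1 from the (1,0,0) case.
Negative degree bound (-1): no f exists, t_k not Gosper-summable.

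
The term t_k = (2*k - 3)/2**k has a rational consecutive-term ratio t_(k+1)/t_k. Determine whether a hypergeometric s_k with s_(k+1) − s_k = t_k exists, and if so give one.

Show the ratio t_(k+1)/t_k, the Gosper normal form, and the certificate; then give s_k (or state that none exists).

s_k = 2*(1 - 2*k)/2**k

Ratio r(k) = (2*k - 1)/(2*(2*k - 3)).
Take A(k)=1/2, B(k)=1, C(k)=k - 3/2.
f must satisfy (1/2)·f(k+1) − (1)·f(k) = k - 3/2.
From deg A=0, deg B=0, deg C=1: d=1.
Coefficient equations give f(k) = 1 - 2*k.
R(k) = B(k−1)·f(k)/C(k) = -2*(2*k - 1)/(2*k - 3); s_k = R·t_k = 2*(1 - 2*k)/2**k.
s_(k+1) − s_k = (2*k - 3)/2**k = t_k.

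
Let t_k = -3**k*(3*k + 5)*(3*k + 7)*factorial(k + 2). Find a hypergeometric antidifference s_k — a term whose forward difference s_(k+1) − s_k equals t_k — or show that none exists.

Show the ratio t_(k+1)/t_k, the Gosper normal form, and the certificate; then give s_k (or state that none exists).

s_k = -3**k*(3*k + 1)*factorial(k + 2)

t_(k+1)/t_k = 3*(k + 3)*(3*k + 8)*(3*k + 10)/((3*k + 5)*(3*k + 7)).
A = 3*k + 9, B = 1, C = k**2 + 4*k + 35/9.
Solve (3*k + 9)·f(k+1) − (1)·f(k) = k**2 + 4*k + 35/9.
Degrees (1,0,2) ⇒ d ≤ 1.
Solve for f: f(k) = (3*k + 1)/9 (degree 1 ≤ 1).
Get s_k = R·t_k = -3**k*(3*k + 1)*factorial(k + 2) with R(k) = B(k−1)f(k)/C(k) = (3*k + 1)/((3*k + 5)*(3*k + 7)).
Verify: -3**k*(3*k + 5)*(3*k + 7)*factorial(k + 2) matches t_k.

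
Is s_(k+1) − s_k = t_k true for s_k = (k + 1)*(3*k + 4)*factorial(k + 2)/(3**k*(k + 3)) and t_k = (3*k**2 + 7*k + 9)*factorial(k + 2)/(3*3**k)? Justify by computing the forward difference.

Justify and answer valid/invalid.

s_(k+1) = (k + 2)*(3*k + 7)*factorial(k + 3)/(3*3**k*(k + 4))
s_(k+1) − s_k = (3*k**4 + 22*k**3 + 62*k**2 + 105*k + 78)*factorial(k + 2)/(3*3**k*(k + 3)*(k + 4))
(s_(k+1) − s_k) − t_k = -2*(3*k**3 + 16*k**2 + 21*k + 15)*factorial(k + 2)/(3*3**k*(k + 3)*(k + 4))

Invalid: residual -2*(3*k**3 + 16*k**2 + 21*k + 15)*factorial(k + 2)/(3*3**k*(k + 3)*(k + 4)) ≠ 0.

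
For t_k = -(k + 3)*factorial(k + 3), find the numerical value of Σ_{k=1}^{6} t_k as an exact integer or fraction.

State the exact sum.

Σ = -3628776

r(k) = (k + 4)**2/(k + 3) after simplifying.
A = k + 4, B = 1, C = k + 3.
Need (k + 4)·f(k+1) − (1)·f(k) = k + 3.
deg f ≤ 0 (via 1,0,1).
Solve for f: f(k) = 1 (degree 0 ≤ 0).
Then R = B(k−1)f/C = 1/(k + 3), so s_k = R(k)·t_k = -factorial(k + 3).
Δs = -(k + 3)*factorial(k + 3), as required.
Telescoping: Σ = s_(7) − s_(1) = -3628800 − (-24) = -3628776.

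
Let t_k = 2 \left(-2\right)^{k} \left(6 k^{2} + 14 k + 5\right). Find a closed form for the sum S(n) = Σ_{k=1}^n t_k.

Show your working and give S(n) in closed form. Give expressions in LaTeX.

S(n) = 8 \left(-2\right)^{n} n^{2} + 24 \left(-2\right)^{n} n + 12 \left(-2\right)^{n} - 12

t_(k+1)/t_k = 2*(-6*k**2 - 26*k - 25)/(6*k**2 + 14*k + 5).
A = -2, B = 1, C = k**2 + 7*k/3 + 5/6.
Key eq: (-2)·f(k+1) = (1)·f(k) + (k**2 + 7*k/3 + 5/6).
From deg A=0, deg B=0, deg C=2: d=2.
A polynomial solution: f(k) = -(2*k**2 + 2*k - 1)/6.
Certificate R = B(k−1)f/C = -(2*k**2 + 2*k - 1)/(6*k**2 + 14*k + 5) gives s_k = (-2)**(k + 1)*(2*k**2 + 2*k - 1).
Verify: 2*(-2)**k*(6*k**2 + 14*k + 5) matches t_k.
Σ_(k=1)^n t_k = s_(n+1) − s_(1) = ((-2)**(n + 2)*(2*n**2 + 6*n + 3)) − (12), i.e. 8*(-2)**n*n**2 + 24*(-2)**n*n + 12*(-2)**n - 12.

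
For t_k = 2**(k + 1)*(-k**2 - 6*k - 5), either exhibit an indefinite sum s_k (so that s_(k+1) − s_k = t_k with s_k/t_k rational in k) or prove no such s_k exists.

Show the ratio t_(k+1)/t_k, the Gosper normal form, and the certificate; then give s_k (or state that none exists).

Ratio r(k) = 2*(k**2 + 8*k + 12)/(k**2 + 6*k + 5).
Take A(k)=2, B(k)=1, C(k)=k**2 + 6*k + 5.
Set up (2)·f(k+1) − (1)·f(k) − (k**2 + 6*k + 5) = 0.
Bound: deg f ≤ 2.
Solve for f: f(k) = k**2 + 2*k - 1 (degree 2 ≤ 2).
Then R = B(k−1)f/C = (k**2 + 2*k - 1)/((k + 1)*(k + 5)), so s_k = R(k)·t_k = 2**(k + 1)*(-k**2 - 2*k + 1).
s_(k+1) − s_k = 2**(k + 1)*(-k**2 - 6*k - 5) = t_k.

s_k = 2**(k + 1)*(-k**2 - 2*k + 1)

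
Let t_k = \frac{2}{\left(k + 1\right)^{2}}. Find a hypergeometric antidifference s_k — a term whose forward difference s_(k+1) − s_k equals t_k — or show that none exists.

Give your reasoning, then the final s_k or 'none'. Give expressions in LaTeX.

no hypergeometric antidifference exists

t_(k+1)/t_k = (k + 1)**2/(k + 2)**2.
Take A(k)=k**2 + 2*k + 1, B(k)=k**2 + 4*k + 4, C(k)=1.
f must satisfy (k**2 + 2*k + 1)·f(k+1) − (k**2 + 2*k + 1)·f(k) = 1.
Bound: deg f ≤ 0.
f = c0 ⇒ A·f(k+1) − B(k−1)·f(k) − C = -1. The system {-1 = 0} is inconsistent; no antidifference.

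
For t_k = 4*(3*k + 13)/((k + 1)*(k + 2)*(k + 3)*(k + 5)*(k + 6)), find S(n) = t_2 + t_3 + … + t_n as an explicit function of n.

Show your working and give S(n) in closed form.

S(n) = (n**3 + 11*n**2 + 36*n - 48)/(21*(n**3 + 11*n**2 + 36*n + 36))

Step 1: r(k) = (k + 1)*(k + 5)*(3*k + 16)/((k + 4)*(k + 7)*(3*k + 13)).
Gosper form: A/B · C(k+1)/C(k) with A=k + 1, B=k + 7, C=k**2 + 25*k/3 + 52/3.
Solve (k + 1)·f(k+1) − (k + 6)·f(k) = k**2 + 25*k/3 + 52/3.
Degrees (1,1,2) ⇒ d ≤ 5.
Match coefficients ⇒ f(k) = k*(k + 3)*(k + 4)*(k**2 + 8*k + 17)/30.
Get s_k = R·t_k = 2*k*(k**2 + 8*k + 17)/(5*(k**3 + 8*k**2 + 17*k + 10)) with R(k) = B(k−1)f(k)/C(k) = k*(k + 3)*(k + 6)*(k**2 + 8*k + 17)/(10*(3*k + 13)).
Δs = 4*(3*k + 13)/(k**5 + 17*k**4 + 107*k**3 + 307*k**2 + 396*k + 180), as required.
Evaluate: s_(n+1) = 2*(n**3 + 11*n**2 + 36*n + 26)/(5*(n**3 + 11*n**2 + 36*n + 36)); subtract s_(2) = 37/105 ⇒ S(n) = (n**3 + 11*n**2 + 36*n - 48)/(21*(n**3 + 11*n**2 + 36*n + 36)).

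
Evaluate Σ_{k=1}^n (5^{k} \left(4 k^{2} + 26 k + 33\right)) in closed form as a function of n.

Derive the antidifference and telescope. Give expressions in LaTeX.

Ratio r(k) = 5*(4*k**2 + 34*k + 63)/(4*k**2 + 26*k + 33).
So A=5 and B=1, with C=k**2 + 13*k/2 + 33/4.
Key eq: (5)·f(k+1) = (1)·f(k) + (k**2 + 13*k/2 + 33/4).
Bound: deg f ≤ 2.
Solving with deg f ≤ 2: f(k) = (k**2 + 4*k + 2)/4.
Certificate R = B(k−1)f/C = (k**2 + 4*k + 2)/(4*k**2 + 26*k + 33) gives s_k = 5**k*(k**2 + 4*k + 2).
Verify: 5**k*(4*k**2 + 26*k + 33) matches t_k.
Σ_(k=1)^n t_k = s_(n+1) − s_(1) = (5**(n + 1)*(n**2 + 6*n + 7)) − (35), i.e. 5*5**n*n**2 + 30*5**n*n + 35*5**n - 35.

S(n) = 5 \cdot 5^{n} n^{2} + 30 \cdot 5^{n} n + 35 \cdot 5^{n} - 35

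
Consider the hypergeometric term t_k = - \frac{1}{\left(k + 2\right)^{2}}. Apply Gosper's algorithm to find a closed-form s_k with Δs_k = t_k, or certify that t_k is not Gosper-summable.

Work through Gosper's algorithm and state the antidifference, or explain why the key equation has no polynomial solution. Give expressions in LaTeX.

none (Gosper's algorithm certifies no s_k)

Ratio r(k) = (k + 2)**2/(k + 3)**2.
Factor: A=k**2 + 4*k + 4; B=k**2 + 6*k + 9; C=1.
Set up (k**2 + 4*k + 4)·f(k+1) − (k**2 + 4*k + 4)·f(k) − (1) = 0.
deg f ≤ 0 (via 2,2,0).
f = c0 ⇒ A·f(k+1) − B(k−1)·f(k) − C = -1. The system {-1 = 0} is inconsistent; no antidifference.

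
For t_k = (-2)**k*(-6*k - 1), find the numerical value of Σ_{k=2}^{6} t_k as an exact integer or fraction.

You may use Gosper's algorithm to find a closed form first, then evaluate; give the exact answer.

Ratio r(k) = 2*(-6*k - 7)/(6*k + 1).
Factor: A=-2; B=1; C=k + 1/6.
Key eq: (-2)·f(k+1) = (1)·f(k) + (k + 1/6).
Degrees (0,0,1) ⇒ d ≤ 1.
A polynomial solution: f(k) = -(2*k - 1)/6.
Certificate R = B(k−1)f/C = -(2*k - 1)/(6*k + 1) gives s_k = (-2)**k*(2*k - 1).
s_(k+1) − s_k = (-2)**k*(-6*k - 1) = t_k.
Σ_(k=2)^(6) t_k = s_(7) − s_(2) = -1664 − (12) = -1676.

Σ = -1676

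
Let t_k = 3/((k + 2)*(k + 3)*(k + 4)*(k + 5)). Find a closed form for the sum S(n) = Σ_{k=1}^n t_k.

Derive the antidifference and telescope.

S(n) = n*(n**2 + 12*n + 47)/(60*(n**3 + 12*n**2 + 47*n + 60))

Ratio r(k) = (k + 2)/(k + 6).
Factor: A=k + 2; B=k + 6; C=1.
Key eq: (k + 2)·f(k+1) = (k + 5)·f(k) + (1).
deg f ≤ 3 (via 1,1,0).
Match coefficients ⇒ f(k) = k*(k**2 + 9*k + 26)/72.
Then R = B(k−1)f/C = k*(k + 5)*(k**2 + 9*k + 26)/72, so s_k = R(k)·t_k = k*(k**2 + 9*k + 26)/(24*(k + 2)*(k + 3)*(k + 4)).
Verify: 3/(k**4 + 14*k**3 + 71*k**2 + 154*k + 120) matches t_k.
Σ_(k=1)^n t_k = s_(n+1) − s_(1) = ((n**3 + 12*n**2 + 47*n + 36)/(24*(n**3 + 12*n**2 + 47*n + 60))) − (1/40), i.e. n*(n**2 + 12*n + 47)/(60*(n**3 + 12*n**2 + 47*n + 60)).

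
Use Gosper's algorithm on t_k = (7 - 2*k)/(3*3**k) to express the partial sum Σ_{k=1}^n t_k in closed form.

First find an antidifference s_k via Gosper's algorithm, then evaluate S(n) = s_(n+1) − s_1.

S(n) = 3**(-n - 1)*(2*3**n + n - 2)

The ratio is (2*k - 5)/(3*(2*k - 7)).
A = 1/3, B = 1, C = k - 7/2.
Set up (1/3)·f(k+1) − (1)·f(k) − (k - 7/2) = 0.
d = 1 from the (0,0,1) case.
Coefficient equations give f(k) = -3*(k - 3)/2.
Certificate R = B(k−1)f/C = -3*(k - 3)/(2*k - 7) gives s_k = (k - 3)/3**k.
s_(k+1) − s_k = (7 - 2*k)/(3*3**k) = t_k.
Σ_(k=1)^n t_k = s_(n+1) − s_(1) = (3**(-n - 1)*(n - 2)) − (-2/3), i.e. 3**(-n - 1)*(2*3**n + n - 2).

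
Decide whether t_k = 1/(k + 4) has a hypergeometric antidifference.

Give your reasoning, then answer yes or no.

No — the linear system for f has no solution.

t_(k+1)/t_k = (k + 4)/(k + 5).
A = k + 4, B = k + 5, C = 1.
Set up (k + 4)·f(k+1) − (k + 4)·f(k) − (1) = 0.
From deg A=1, deg B=1, deg C=0: d=0.
Write f(k) = c0. Then LHS − RHS = -1, requiring -1 = 0: contradictory. No certificate.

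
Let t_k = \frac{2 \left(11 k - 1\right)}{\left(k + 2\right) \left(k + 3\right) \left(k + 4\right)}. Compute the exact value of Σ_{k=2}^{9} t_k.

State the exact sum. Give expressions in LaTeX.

Σ = 133/78

The ratio is (k + 2)*(11*k + 10)/((k + 5)*(11*k - 1)).
Take A(k)=k + 2, B(k)=k + 5, C(k)=k - 1/11.
f must satisfy (k + 2)·f(k+1) − (k + 4)·f(k) = k - 1/11.
Bound: deg f ≤ 2.
Match coefficients ⇒ f(k) = k*(7*k - 9)/44.
R(k) = B(k−1)·f(k)/C(k) = k*(k + 4)*(7*k - 9)/(4*(11*k - 1)); s_k = R·t_k = k*(7*k - 9)/(2*(k + 2)*(k + 3)).
Δs = 2*(11*k - 1)/(k**3 + 9*k**2 + 26*k + 24), as required.
Σ_(k=2)^(9) t_k = s_(10) − s_(2) = 305/156 − (1/4) = 133/78.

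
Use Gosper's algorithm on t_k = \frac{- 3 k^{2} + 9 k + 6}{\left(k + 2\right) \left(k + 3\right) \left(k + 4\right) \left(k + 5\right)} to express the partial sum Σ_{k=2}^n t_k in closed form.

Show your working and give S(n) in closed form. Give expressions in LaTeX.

S(n) = \frac{- n^{3} + 6 n^{2} + 7 n - 12}{6 \left(n^{3} + 12 n^{2} + 47 n + 60\right)}

r(k) = (k + 2)*(3*k - (k + 1)**2 + 5)/((k + 6)*(-k**2 + 3*k + 2)) after simplifying.
Take A(k)=k + 2, B(k)=k + 6, C(k)=k**2 - 3*k - 2.
Need (k + 2)·f(k+1) − (k + 5)·f(k) = k**2 - 3*k - 2.
deg f ≤ 3 (via 1,1,2).
Solving with deg f ≤ 3: f(k) = k*(k**2 - 27*k - 10)/36.
Certificate R = B(k−1)f/C = k*(k + 5)*(k**2 - 27*k - 10)/(36*(k**2 - 3*k - 2)) gives s_k = k*(-k**2 + 27*k + 10)/(12*(k + 2)*(k + 3)*(k + 4)).
Check: Δs_k = 3*(-k**2 + 3*k + 2)/(k**4 + 14*k**3 + 71*k**2 + 154*k + 120). ✓
s_(n+1) = (-n**3 + 24*n**2 + 61*n + 36)/(12*(n**3 + 12*n**2 + 47*n + 60)) and s_(2) = 1/12, so S(n) = (-n**3 + 6*n**2 + 7*n - 12)/(6*(n**3 + 12*n**2 + 47*n + 60)).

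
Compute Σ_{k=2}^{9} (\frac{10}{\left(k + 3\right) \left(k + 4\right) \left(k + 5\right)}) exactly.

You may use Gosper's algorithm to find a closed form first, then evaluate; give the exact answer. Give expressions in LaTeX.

r(k) = (k + 3)/(k + 6) after simplifying.
A = k + 3, B = k + 6, C = 1.
f must satisfy (k + 3)·f(k+1) − (k + 5)·f(k) = 1.
d = 2 from the (1,1,0) case.
Solve for f: f(k) = k*(k + 7)/24 (degree 2 ≤ 2).
So s_k = (B(k−1)f/C)·t_k = (k*(k + 5)*(k + 7)/24)·t_k = 5*k*(k + 7)/(12*(k + 3)*(k + 4)).
Check: Δs_k = 10/(k**3 + 12*k**2 + 47*k + 60). ✓
Sum = s_(10) − s_(2); s_(10) = 425/1092, s_(2) = 1/4 ⇒ 38/273.

Σ = 38/273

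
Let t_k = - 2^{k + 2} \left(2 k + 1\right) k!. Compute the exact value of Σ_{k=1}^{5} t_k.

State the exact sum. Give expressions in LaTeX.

Σ = -184312

Ratio r(k) = 2*(k + 1)*(2*k + 3)/(2*k + 1).
A = 2*k + 2, B = 1, C = k + 1/2.
Set up (2*k + 2)·f(k+1) − (1)·f(k) − (k + 1/2) = 0.
Degrees (1,0,1) ⇒ d ≤ 0.
A polynomial solution: f(k) = 1/2.
Get s_k = R·t_k = -2**(k + 2)*factorial(k) with R(k) = B(k−1)f(k)/C(k) = 1/(2*k + 1).
Δs = -2**(k + 2)*(2*k + 1)*factorial(k), as required.
Sum = s_(6) − s_(1); s_(6) = -184320, s_(1) = -8 ⇒ -184312.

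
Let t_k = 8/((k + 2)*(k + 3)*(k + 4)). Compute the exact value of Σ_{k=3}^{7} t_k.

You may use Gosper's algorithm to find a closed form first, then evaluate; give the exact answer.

Σ = 16/165

r(k) = (k + 2)/(k + 5) after simplifying.
Normal form (A,B,C) = (k + 2, k + 5, 1).
f must satisfy (k + 2)·f(k+1) − (k + 4)·f(k) = 1.
Degrees (1,1,0) ⇒ d ≤ 2.
Solving with deg f ≤ 2: f(k) = k*(k + 5)/12.
Get s_k = R·t_k = 2*k*(k + 5)/(3*(k + 2)*(k + 3)) with R(k) = B(k−1)f(k)/C(k) = k*(k + 4)*(k + 5)/12.
Verify: 8/(k**3 + 9*k**2 + 26*k + 24) matches t_k.
Σ_(k=3)^(7) t_k = s_(8) − s_(3) = 104/165 − (8/15) = 16/165.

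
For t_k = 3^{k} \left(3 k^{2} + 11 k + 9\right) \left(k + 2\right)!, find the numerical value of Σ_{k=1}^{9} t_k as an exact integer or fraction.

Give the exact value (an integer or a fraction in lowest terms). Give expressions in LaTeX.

Σ = 282845654783982

The ratio is 3*(3*k**3 + 26*k**2 + 74*k + 69)/(3*k**2 + 11*k + 9).
Take A(k)=3*k + 9, B(k)=1, C(k)=k**2 + 11*k/3 + 3.
f must satisfy (3*k + 9)·f(k+1) − (1)·f(k) = k**2 + 11*k/3 + 3.
Bound: deg f ≤ 1.
Solve for f: f(k) = k/3 (degree 1 ≤ 1).
R(k) = B(k−1)·f(k)/C(k) = k/(3*k**2 + 11*k + 9); s_k = R·t_k = 3**k*k*factorial(k + 2).
Verify: 3**k*(3*k**2 + 11*k + 9)*factorial(k + 2) matches t_k.
Telescoping: Σ = s_(10) − s_(1) = 282845654784000 − (18) = 282845654783982.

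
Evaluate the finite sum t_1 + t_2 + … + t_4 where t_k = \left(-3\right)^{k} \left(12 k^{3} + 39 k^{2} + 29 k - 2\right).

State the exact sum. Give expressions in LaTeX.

Ratio r(k) = 3*(-12*k**3 - 75*k**2 - 143*k - 78)/(12*k**3 + 39*k**2 + 29*k - 2).
Gosper form: A/B · C(k+1)/C(k) with A=-3, B=1, C=k**3 + 13*k**2/4 + 29*k/12 - 1/6.
Solve (-3)·f(k+1) − (1)·f(k) = k**3 + 13*k**2/4 + 29*k/12 - 1/6.
From deg A=0, deg B=0, deg C=3: d=3.
A polynomial solution: f(k) = -(k - 1)*(3*k**2 + 6*k + 2)/12.
Get s_k = R·t_k = (-3)**k*(-3*k**3 - 3*k**2 + 4*k + 2) with R(k) = B(k−1)f(k)/C(k) = -(k - 1)*(3*k**2 + 6*k + 2)/((k + 2)*(12*k**2 + 15*k - 1)).
Δs = (-3)**k*(12*k**3 + 39*k**2 + 29*k - 2), as required.
Σ_(k=1)^(4) t_k = s_(5) − s_(1) = 104004 − (0) = 104004.

Σ = 104004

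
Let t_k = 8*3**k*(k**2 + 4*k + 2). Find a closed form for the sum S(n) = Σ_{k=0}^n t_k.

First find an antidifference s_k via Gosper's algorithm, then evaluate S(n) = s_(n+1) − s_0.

S(n) = 12*3**n*n**2 + 36*3**n*n + 12*3**n + 4

The ratio is 3*(k**2 + 6*k + 7)/(k**2 + 4*k + 2).
Take A(k)=3, B(k)=1, C(k)=k**2 + 4*k + 2.
Set up (3)·f(k+1) − (1)·f(k) − (k**2 + 4*k + 2) = 0.
Degrees (0,0,2) ⇒ d ≤ 2.
A polynomial solution: f(k) = (k**2 + k - 1)/2.
So s_k = (B(k−1)f/C)·t_k = ((k**2 + k - 1)/(2*(k**2 + 4*k + 2)))·t_k = 4*3**k*(k**2 + k - 1).
Verify: 8*3**k*(k**2 + 4*k + 2) matches t_k.
Σ_(k=0)^n t_k = s_(n+1) − s_(0) = (12*3**n*(n**2 + 3*n + 1)) − (-4), i.e. 12*3**n*n**2 + 36*3**n*n + 12*3**n + 4.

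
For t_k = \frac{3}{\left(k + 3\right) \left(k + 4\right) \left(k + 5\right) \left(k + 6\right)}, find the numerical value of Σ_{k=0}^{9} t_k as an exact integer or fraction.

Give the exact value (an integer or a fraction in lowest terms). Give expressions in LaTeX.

r(k) = (k + 3)/(k + 7) after simplifying.
Factor: A=k + 3; B=k + 7; C=1.
Key eq: (k + 3)·f(k+1) = (k + 6)·f(k) + (1).
Degrees (1,1,0) ⇒ d ≤ 3.
Solving with deg f ≤ 3: f(k) = k*(k**2 + 12*k + 47)/180.
Certificate R = B(k−1)f/C = k*(k + 6)*(k**2 + 12*k + 47)/180 gives s_k = k*(k**2 + 12*k + 47)/(60*(k + 3)*(k + 4)*(k + 5)).
s_(k+1) − s_k = 3/(k**4 + 18*k**3 + 119*k**2 + 342*k + 360) = t_k.
Telescoping: Σ = s_(10) − s_(0) = 89/5460 − (0) = 89/5460.

Σ = 89/5460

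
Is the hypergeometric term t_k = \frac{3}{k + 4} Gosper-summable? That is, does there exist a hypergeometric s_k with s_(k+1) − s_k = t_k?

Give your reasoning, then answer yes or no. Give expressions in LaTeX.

No — the linear system for f has no solution.

t_(k+1)/t_k = (k + 4)/(k + 5).
Gosper form: A/B · C(k+1)/C(k) with A=k + 4, B=k + 5, C=1.
f must satisfy (k + 4)·f(k+1) − (k + 4)·f(k) = 1.
d = 0 from the (1,1,0) case.
f = c0 ⇒ A·f(k+1) − B(k−1)·f(k) − C = -1. The system {-1 = 0} is inconsistent; no antidifference.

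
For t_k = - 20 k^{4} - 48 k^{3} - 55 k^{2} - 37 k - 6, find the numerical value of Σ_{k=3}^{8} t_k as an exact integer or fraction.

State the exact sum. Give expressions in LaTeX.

Compute t_(k+1)/t_k: get (20*k**4 + 128*k**3 + 319*k**2 + 371*k + 166)/(20*k**4 + 48*k**3 + 55*k**2 + 37*k + 6).
Normal form (A,B,C) = (1, 1, k**4 + 12*k**3/5 + 11*k**2/4 + 37*k/20 + 3/10).
Need (1)·f(k+1) − (1)·f(k) = k**4 + 12*k**3/5 + 11*k**2/4 + 37*k/20 + 3/10.
Bound: deg f ≤ 5.
Solving with deg f ≤ 5: f(k) = k*(4*k**4 + 2*k**3 + k**2 + 3*k - 4)/20.
R(k) = B(k−1)·f(k)/C(k) = k*(4*k**4 + 2*k**3 + k**2 + 3*k - 4)/(20*k**4 + 48*k**3 + 55*k**2 + 37*k + 6); s_k = R·t_k = k*(-4*k**4 - 2*k**3 - k**2 - 3*k + 4).
Δs = -20*k**4 - 48*k**3 - 55*k**2 - 37*k - 6, as required.
Σ_(k=3)^(8) t_k = s_(9) − s_(3) = -250254 − (-1176) = -249078.

Σ = -249078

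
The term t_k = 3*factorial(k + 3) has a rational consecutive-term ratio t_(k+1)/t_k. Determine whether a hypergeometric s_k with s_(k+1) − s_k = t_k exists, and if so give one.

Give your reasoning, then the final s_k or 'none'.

not Gosper-summable; s_k does not exist

r(k) = k + 4 after simplifying.
Factor: A=k + 4; B=1; C=1.
Solve (k + 4)·f(k+1) − (1)·f(k) = 1.
Degrees (1,0,0) ⇒ d ≤ -1.
Negative degree bound (-1): no f exists, t_k not Gosper-summable.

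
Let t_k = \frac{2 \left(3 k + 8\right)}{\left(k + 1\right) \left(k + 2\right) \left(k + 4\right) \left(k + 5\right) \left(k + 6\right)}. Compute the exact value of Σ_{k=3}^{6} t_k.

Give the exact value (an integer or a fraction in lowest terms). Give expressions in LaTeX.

Σ = 13/1848

Compute t_(k+1)/t_k: get (k + 1)*(k + 4)*(3*k + 11)/((k + 3)*(k + 7)*(3*k + 8)).
A = k + 1, B = k + 7, C = k**2 + 17*k/3 + 8.
Key eq: (k + 1)·f(k+1) = (k + 6)·f(k) + (k**2 + 17*k/3 + 8).
Degrees (1,1,2) ⇒ d ≤ 5.
A polynomial solution: f(k) = k*(k + 2)*(k + 3)*(k**2 + 10*k + 29)/60.
Certificate R = B(k−1)f/C = k*(k + 2)*(k + 6)*(k**2 + 10*k + 29)/(20*(3*k + 8)) gives s_k = k*(k**2 + 10*k + 29)/(10*(k**3 + 10*k**2 + 29*k + 20)).
Δs = 2*(3*k + 8)/(k**5 + 18*k**4 + 121*k**3 + 372*k**2 + 508*k + 240), as required.
Sum = s_(7) − s_(3); s_(7) = 259/2640, s_(3) = 51/560 ⇒ 13/1848.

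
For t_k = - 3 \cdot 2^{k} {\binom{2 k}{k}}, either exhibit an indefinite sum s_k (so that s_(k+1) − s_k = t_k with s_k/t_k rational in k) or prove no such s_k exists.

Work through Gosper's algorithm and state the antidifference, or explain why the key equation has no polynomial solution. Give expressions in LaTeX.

r(k) = 4*(2*k + 1)/(k + 1) after simplifying.
Gosper form: A/B · C(k+1)/C(k) with A=8*k + 4, B=k + 1, C=1.
Key eq: (8*k + 4)·f(k+1) = (k)·f(k) + (1).
Degrees (1,1,0) ⇒ d ≤ -1.
Negative degree bound (-1): no f exists, t_k not Gosper-summable.

none (Gosper's algorithm certifies no s_k)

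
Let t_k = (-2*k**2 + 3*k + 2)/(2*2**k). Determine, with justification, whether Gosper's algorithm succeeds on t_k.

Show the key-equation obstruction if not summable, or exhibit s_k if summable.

Step 1: r(k) = (2*k**2 + k - 3)/(2*(2*k**2 - 3*k - 2)).
So A=1/2 and B=1, with C=k**2 - 3*k/2 - 1.
Set up (1/2)·f(k+1) − (1)·f(k) − (k**2 - 3*k/2 - 1) = 0.
d = 2 from the (0,0,2) case.
A polynomial solution: f(k) = -2*k**2 - k - 1.
R(k) = B(k−1)·f(k)/C(k) = -2*(2*k**2 + k + 1)/((k - 2)*(2*k + 1)); s_k = R·t_k = (2*k**2 + k + 1)/2**k.
s_(k+1) − s_k = (-2*k**2 + 3*k + 2)/(2*2**k) = t_k.

Yes. s_k = (2*k**2 + k + 1)/2**k.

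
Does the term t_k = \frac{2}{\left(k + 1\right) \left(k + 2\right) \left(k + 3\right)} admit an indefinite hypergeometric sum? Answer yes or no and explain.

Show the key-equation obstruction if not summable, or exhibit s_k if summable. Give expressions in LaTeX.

The ratio is (k + 1)/(k + 4).
So A=k + 1 and B=k + 4, with C=1.
Set up (k + 1)·f(k+1) − (k + 3)·f(k) − (1) = 0.
From deg A=1, deg B=1, deg C=0: d=2.
Solve for f: f(k) = k*(k + 3)/4 (degree 2 ≤ 2).
Certificate R = B(k−1)f/C = k*(k + 3)**2/4 gives s_k = k*(k + 3)/(2*(k + 1)*(k + 2)).
Check: Δs_k = 2/(k**3 + 6*k**2 + 11*k + 6). ✓

Yes. s_k = \frac{k \left(k + 3\right)}{2 \left(k + 1\right) \left(k + 2\right)}.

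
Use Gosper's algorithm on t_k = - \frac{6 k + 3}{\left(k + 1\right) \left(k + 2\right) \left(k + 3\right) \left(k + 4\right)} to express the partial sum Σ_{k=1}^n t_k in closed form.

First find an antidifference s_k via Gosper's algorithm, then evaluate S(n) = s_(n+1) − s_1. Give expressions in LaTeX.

Compute t_(k+1)/t_k: get (k + 1)*(2*k + 3)/((k + 5)*(2*k + 1)).
Take A(k)=k + 1, B(k)=k + 5, C(k)=k + 1/2.
Solve (k + 1)·f(k+1) − (k + 4)·f(k) = k + 1/2.
d = 3 from the (1,1,1) case.
Match coefficients ⇒ f(k) = k*(k**2 + 6*k + 2)/18.
Certificate R = B(k−1)f/C = k*(k + 4)*(k**2 + 6*k + 2)/(9*(2*k + 1)) gives s_k = -k*(k**2 + 6*k + 2)/(3*(k + 1)*(k + 2)*(k + 3)).
Verify: 3*(-2*k - 1)/(k**4 + 10*k**3 + 35*k**2 + 50*k + 24) matches t_k.
s_(n+1) = (-n**3 - 9*n**2 - 17*n - 9)/(3*(n**3 + 9*n**2 + 26*n + 24)) and s_(1) = -1/8, so S(n) = n*(-5*n**2 - 45*n - 58)/(24*(n**3 + 9*n**2 + 26*n + 24)).

S(n) = \frac{n \left(- 5 n^{2} - 45 n - 58\right)}{24 \left(n^{3} + 9 n^{2} + 26 n + 24\right)}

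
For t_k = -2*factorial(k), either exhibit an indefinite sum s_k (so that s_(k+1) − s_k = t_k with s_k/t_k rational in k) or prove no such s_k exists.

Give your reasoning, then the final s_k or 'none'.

none — t_k is not Gosper-summable

Step 1: r(k) = k + 1.
A = k + 1, B = 1, C = 1.
f must satisfy (k + 1)·f(k+1) − (1)·f(k) = 1.
From deg A=1, deg B=0, deg C=0: d=-1.
Negative degree bound (-1): no f exists, t_k not Gosper-summable.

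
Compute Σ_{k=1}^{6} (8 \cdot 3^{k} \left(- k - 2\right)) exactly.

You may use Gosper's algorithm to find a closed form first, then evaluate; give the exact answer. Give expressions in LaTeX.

Step 1: r(k) = 3*(k + 3)/(k + 2).
Normal form (A,B,C) = (3, 1, k + 2).
Key eq: (3)·f(k+1) = (1)·f(k) + (k + 2).
deg f ≤ 1 (via 0,0,1).
Solving with deg f ≤ 1: f(k) = (2*k + 1)/4.
Get s_k = R·t_k = 3**k*(-4*k - 2) with R(k) = B(k−1)f(k)/C(k) = (2*k + 1)/(4*(k + 2)).
Δs = 8*3**k*(-k - 2), as required.
Evaluate s at k=7 and k=1: -65610 and -18; difference -65592.

Σ = -65592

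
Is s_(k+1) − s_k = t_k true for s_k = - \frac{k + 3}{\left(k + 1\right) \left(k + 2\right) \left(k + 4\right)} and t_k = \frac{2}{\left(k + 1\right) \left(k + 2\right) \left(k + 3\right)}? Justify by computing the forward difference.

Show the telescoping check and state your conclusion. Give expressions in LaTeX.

Invalid: residual \frac{- 3 k - 11}{k^{5} + 15 k^{4} + 85 k^{3} + 225 k^{2} + 274 k + 120} ≠ 0.

s_(k+1) = (-k - 4)/((k + 2)*(k + 3)*(k + 5))
s_(k+1) − s_k = (-(k + 1)*(k + 4)**2 + (k + 3)**2*(k + 5))/((k + 1)*(k + 2)*(k + 3)*(k + 4)*(k + 5))
(s_(k+1) − s_k) − t_k = (-3*k - 11)/(k**5 + 15*k**4 + 85*k**3 + 225*k**2 + 274*k + 120)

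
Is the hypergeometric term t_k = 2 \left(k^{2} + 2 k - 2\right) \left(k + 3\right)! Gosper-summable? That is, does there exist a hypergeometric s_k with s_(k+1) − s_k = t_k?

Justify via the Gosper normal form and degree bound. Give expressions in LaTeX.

Step 1: r(k) = (k + 4)*(2*k + (k + 1)**2)/(k**2 + 2*k - 2).
Gosper form: A/B · C(k+1)/C(k) with A=k + 4, B=1, C=k**2 + 2*k - 2.
Solve (k + 4)·f(k+1) − (1)·f(k) = k**2 + 2*k - 2.
From deg A=1, deg B=0, deg C=2: d=1.
A polynomial solution: f(k) = k - 2.
R(k) = B(k−1)·f(k)/C(k) = (k - 2)/(k**2 + 2*k - 2); s_k = R·t_k = 2*(k - 2)*factorial(k + 3).
Verify: 2*(k**2 + 2*k - 2)*factorial(k + 3) matches t_k.

Yes. s_k = 2 \left(k - 2\right) \left(k + 3\right)!.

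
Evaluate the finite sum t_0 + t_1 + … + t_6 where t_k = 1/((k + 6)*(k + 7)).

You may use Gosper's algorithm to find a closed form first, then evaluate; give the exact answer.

r(k) = (k + 6)/(k + 8) after simplifying.
Normal form (A,B,C) = (k + 6, k + 8, 1).
Key eq: (k + 6)·f(k+1) = (k + 7)·f(k) + (1).
Bound: deg f ≤ 1.
Coefficient equations give f(k) = k/6.
Certificate R = B(k−1)f/C = k*(k + 7)/6 gives s_k = k/(6*(k + 6)).
Δs = 1/(k**2 + 13*k + 42), as required.
Sum = s_(7) − s_(0); s_(7) = 7/78, s_(0) = 0 ⇒ 7/78.

Σ = 7/78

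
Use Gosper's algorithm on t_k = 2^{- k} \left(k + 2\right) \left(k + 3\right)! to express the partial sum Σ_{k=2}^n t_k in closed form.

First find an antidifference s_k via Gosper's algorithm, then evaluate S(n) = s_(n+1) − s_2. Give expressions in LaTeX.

S(n) = -60 + 2^{- n} \left(n + 4\right)!

Compute t_(k+1)/t_k: get (k + 3)*(k + 4)/(2*(k + 2)).
Gosper form: A/B · C(k+1)/C(k) with A=k/2 + 2, B=1, C=k + 2.
Need (k/2 + 2)·f(k+1) − (1)·f(k) = k + 2.
Bound: deg f ≤ 0.
Match coefficients ⇒ f(k) = 2.
Then R = B(k−1)f/C = 2/(k + 2), so s_k = R(k)·t_k = 2**(1 - k)*factorial(k + 3).
Verify: (k + 2)*factorial(k + 3)/2**k matches t_k.
Σ_(k=2)^n t_k = s_(n+1) − s_(2) = (factorial(n + 4)/2**n) − (60), i.e. -60 + factorial(n + 4)/2**n.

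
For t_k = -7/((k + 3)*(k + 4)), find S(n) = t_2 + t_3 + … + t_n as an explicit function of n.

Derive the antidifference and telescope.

S(n) = 7*(1 - n)/(5*(n + 4))

Ratio r(k) = (k + 3)/(k + 5).
Gosper form: A/B · C(k+1)/C(k) with A=k + 3, B=k + 5, C=1.
Solve (k + 3)·f(k+1) − (k + 4)·f(k) = 1.
Bound: deg f ≤ 1.
Coefficient equations give f(k) = k/3.
Get s_k = R·t_k = -7*k/(3*k + 9) with R(k) = B(k−1)f(k)/C(k) = k*(k + 4)/3.
Verify: -7/(k**2 + 7*k + 12) matches t_k.
Telescope: S(n) = s_(n+1) − s_(2) = 7*(-n - 1)/(3*(n + 4)) − (-14/15) = 7*(1 - n)/(5*(n + 4)).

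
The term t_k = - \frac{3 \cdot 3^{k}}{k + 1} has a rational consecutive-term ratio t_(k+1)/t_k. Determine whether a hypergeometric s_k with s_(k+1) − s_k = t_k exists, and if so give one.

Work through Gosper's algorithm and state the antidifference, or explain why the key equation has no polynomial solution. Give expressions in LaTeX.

Step 1: r(k) = 3*(k + 1)/(k + 2).
So A=3*k + 3 and B=k + 2, with C=1.
Solve (3*k + 3)·f(k+1) − (k + 1)·f(k) = 1.
Degrees (1,1,0) ⇒ d ≤ -1.
Negative degree bound (-1): no f exists, t_k not Gosper-summable.

none — t_k is not Gosper-summable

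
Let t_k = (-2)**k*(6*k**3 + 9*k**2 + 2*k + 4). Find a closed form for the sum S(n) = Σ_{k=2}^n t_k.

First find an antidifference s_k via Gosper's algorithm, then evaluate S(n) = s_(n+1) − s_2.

S(n) = 4*(-2)**n*n**3 + 10*(-2)**n*n**2 + 4*(-2)**n*n + 2*(-2)**n + 40

Step 1: r(k) = 2*(-6*k**3 - 27*k**2 - 38*k - 21)/(6*k**3 + 9*k**2 + 2*k + 4).
So A=-2 and B=1, with C=k**3 + 3*k**2/2 + k/3 + 2/3.
Key eq: (-2)·f(k+1) = (1)·f(k) + (k**3 + 3*k**2/2 + k/3 + 2/3).
deg f ≤ 3 (via 0,0,3).
A polynomial solution: f(k) = -(2*k**3 - k**2 - 2*k + 2)/6.
R(k) = B(k−1)·f(k)/C(k) = -(2*k**3 - k**2 - 2*k + 2)/(6*k**3 + 9*k**2 + 2*k + 4); s_k = R·t_k = (-2)**k*(-2*k**3 + k**2 + 2*k - 2).
Check: Δs_k = (-2)**k*(6*k**3 + 9*k**2 + 2*k + 4). ✓
Evaluate: s_(n+1) = 2*(-2)**n*(2*n**3 + 5*n**2 + 2*n + 1); subtract s_(2) = -40 ⇒ S(n) = 4*(-2)**n*n**3 + 10*(-2)**n*n**2 + 4*(-2)**n*n + 2*(-2)**n + 40.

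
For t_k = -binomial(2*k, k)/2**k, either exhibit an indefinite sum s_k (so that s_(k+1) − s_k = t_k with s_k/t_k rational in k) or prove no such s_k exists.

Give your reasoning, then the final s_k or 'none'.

r(k) = (2*k + 1)/(k + 1) after simplifying.
A = 2*k + 1, B = k + 1, C = 1.
Key eq: (2*k + 1)·f(k+1) = (k)·f(k) + (1).
From deg A=1, deg B=1, deg C=0: d=-1.
Negative degree bound (-1): no f exists, t_k not Gosper-summable.

no hypergeometric antidifference exists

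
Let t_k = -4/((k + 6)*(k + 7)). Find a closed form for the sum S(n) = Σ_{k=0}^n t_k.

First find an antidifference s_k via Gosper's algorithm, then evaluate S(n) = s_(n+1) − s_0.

The ratio is (k + 6)/(k + 8).
Normal form (A,B,C) = (k + 6, k + 8, 1).
Set up (k + 6)·f(k+1) − (k + 7)·f(k) − (1) = 0.
From deg A=1, deg B=1, deg C=0: d=1.
Coefficient equations give f(k) = k/6.
Certificate R = B(k−1)f/C = k*(k + 7)/6 gives s_k = -2*k/(3*k + 18).
Δs = -4/(k**2 + 13*k + 42), as required.
Evaluate: s_(n+1) = 2*(-n - 1)/(3*(n + 7)); subtract s_(0) = 0 ⇒ S(n) = 2*(-n - 1)/(3*(n + 7)).

S(n) = 2*(-n - 1)/(3*(n + 7))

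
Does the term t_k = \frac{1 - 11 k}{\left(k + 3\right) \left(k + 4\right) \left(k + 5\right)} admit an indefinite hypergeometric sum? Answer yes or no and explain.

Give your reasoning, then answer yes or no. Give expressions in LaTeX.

t_(k+1)/t_k = (k + 3)*(11*k + 10)/((k + 6)*(11*k - 1)).
So A=k + 3 and B=k + 6, with C=k - 1/11.
Need (k + 3)·f(k+1) − (k + 5)·f(k) = k - 1/11.
From deg A=1, deg B=1, deg C=1: d=2.
A polynomial solution: f(k) = k*(4*k - 5)/33.
R(k) = B(k−1)·f(k)/C(k) = k*(k + 5)*(4*k - 5)/(3*(11*k - 1)); s_k = R·t_k = k*(5 - 4*k)/(3*(k + 3)*(k + 4)).
s_(k+1) − s_k = (1 - 11*k)/(k**3 + 12*k**2 + 47*k + 60) = t_k.

Yes. s_k = \frac{k \left(5 - 4 k\right)}{3 \left(k + 3\right) \left(k + 4\right)}.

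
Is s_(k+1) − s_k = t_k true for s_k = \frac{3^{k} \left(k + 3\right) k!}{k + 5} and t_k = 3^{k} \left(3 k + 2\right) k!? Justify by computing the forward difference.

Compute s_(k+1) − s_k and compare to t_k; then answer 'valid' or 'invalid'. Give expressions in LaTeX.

s_(k+1) = 3**(k + 1)*(k + 4)*factorial(k + 1)/(k + 6)
s_(k+1) − s_k = 3**k*(3*k**3 + 29*k**2 + 78*k + 42)*factorial(k)/((k + 5)*(k + 6))
(s_(k+1) − s_k) − t_k = -2*3**k*(3*k**2 + 17*k + 9)*factorial(k)/((k + 5)*(k + 6))

Invalid: residual - \frac{2 \cdot 3^{k} \left(3 k^{2} + 17 k + 9\right) k!}{\left(k + 5\right) \left(k + 6\right)} ≠ 0.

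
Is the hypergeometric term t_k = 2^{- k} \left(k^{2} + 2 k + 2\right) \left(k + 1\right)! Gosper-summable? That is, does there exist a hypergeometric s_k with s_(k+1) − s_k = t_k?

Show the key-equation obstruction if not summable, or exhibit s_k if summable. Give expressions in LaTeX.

Yes. s_k = 2^{1 - k} \left(k + 1\right) \left(k + 1\right)!.

Step 1: r(k) = (k + 2)*(2*k + (k + 1)**2 + 4)/(2*(k**2 + 2*k + 2)).
A = k/2 + 1, B = 1, C = k**2 + 2*k + 2.
Set up (k/2 + 1)·f(k+1) − (1)·f(k) − (k**2 + 2*k + 2) = 0.
deg f ≤ 1 (via 1,0,2).
Solving with deg f ≤ 1: f(k) = 2*(k + 1).
Then R = B(k−1)f/C = 2*(k + 1)/(k**2 + 2*k + 2), so s_k = R(k)·t_k = 2**(1 - k)*(k + 1)*factorial(k + 1).
s_(k+1) − s_k = (k**2 + 2*k + 2)*factorial(k + 1)/2**k = t_k.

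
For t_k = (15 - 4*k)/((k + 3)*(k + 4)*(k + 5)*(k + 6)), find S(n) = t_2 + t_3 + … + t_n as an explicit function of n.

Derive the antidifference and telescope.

Step 1: r(k) = (k + 3)*(4*k - 11)/((k + 7)*(4*k - 15)).
So A=k + 3 and B=k + 7, with C=k - 15/4.
Set up (k + 3)·f(k+1) − (k + 6)·f(k) − (k - 15/4) = 0.
deg f ≤ 3 (via 1,1,1).
Coefficient equations give f(k) = -k*(k**2 + 12*k + 87)/80.
So s_k = (B(k−1)f/C)·t_k = (-k*(k + 6)*(k**2 + 12*k + 87)/(20*(4*k - 15)))·t_k = k*(k**2 + 12*k + 87)/(20*(k + 3)*(k + 4)*(k + 5)).
s_(k+1) − s_k = (15 - 4*k)/(k**4 + 18*k**3 + 119*k**2 + 342*k + 360) = t_k.
Σ_(k=2)^n t_k = s_(n+1) − s_(2) = ((n**3 + 15*n**2 + 114*n + 100)/(20*(n**3 + 15*n**2 + 74*n + 120))) − (23/420), i.e. (-n**3 - 15*n**2 + 346*n - 330)/(210*(n**3 + 15*n**2 + 74*n + 120)).

S(n) = (-n**3 - 15*n**2 + 346*n - 330)/(210*(n**3 + 15*n**2 + 74*n + 120))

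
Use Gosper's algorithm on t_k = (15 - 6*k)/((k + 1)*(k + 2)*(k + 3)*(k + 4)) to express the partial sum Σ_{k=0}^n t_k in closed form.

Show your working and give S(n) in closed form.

Step 1: r(k) = (k + 1)*(2*k - 3)/((k + 5)*(2*k - 5)).
Gosper form: A/B · C(k+1)/C(k) with A=k + 1, B=k + 5, C=k - 5/2.
Set up (k + 1)·f(k+1) − (k + 4)·f(k) − (k - 5/2) = 0.
From deg A=1, deg B=1, deg C=1: d=3.
A polynomial solution: f(k) = -k*(2*k**2 + 12*k + 31)/18.
So s_k = (B(k−1)f/C)·t_k = (-k*(k + 4)*(2*k**2 + 12*k + 31)/(9*(2*k - 5)))·t_k = k*(2*k**2 + 12*k + 31)/(3*(k + 1)*(k + 2)*(k + 3)).
Verify: 3*(5 - 2*k)/(k**4 + 10*k**3 + 35*k**2 + 50*k + 24) matches t_k.
Σ_(k=0)^n t_k = s_(n+1) − s_(0) = ((2*n**3 + 18*n**2 + 61*n + 45)/(3*(n**3 + 9*n**2 + 26*n + 24))) − (0), i.e. (2*n**3 + 18*n**2 + 61*n + 45)/(3*(n**3 + 9*n**2 + 26*n + 24)).

S(n) = (2*n**3 + 18*n**2 + 61*n + 45)/(3*(n**3 + 9*n**2 + 26*n + 24))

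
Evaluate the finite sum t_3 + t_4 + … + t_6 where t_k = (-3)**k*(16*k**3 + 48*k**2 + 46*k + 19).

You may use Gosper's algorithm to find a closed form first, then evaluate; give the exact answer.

t_(k+1)/t_k = 3*(-16*k**3 - 96*k**2 - 190*k - 129)/(16*k**3 + 48*k**2 + 46*k + 19).
Factor: A=-3; B=1; C=k**3 + 3*k**2 + 23*k/8 + 19/16.
Set up (-3)·f(k+1) − (1)·f(k) − (k**3 + 3*k**2 + 23*k/8 + 19/16) = 0.
Bound: deg f ≤ 3.
A polynomial solution: f(k) = -(4*k**3 + 3*k**2 - 2*k + 1)/16.
So s_k = (B(k−1)f/C)·t_k = (-(4*k**3 + 3*k**2 - 2*k + 1)/(16*k**3 + 48*k**2 + 46*k + 19))·t_k = (-3)**k*(-4*k**3 - 3*k**2 + 2*k - 1).
s_(k+1) − s_k = (-3)**k*(16*k**3 + 48*k**2 + 46*k + 19) = t_k.
Σ_(k=3)^(6) t_k = s_(7) − s_(3) = 3293622 − (3510) = 3290112.

Σ = 3290112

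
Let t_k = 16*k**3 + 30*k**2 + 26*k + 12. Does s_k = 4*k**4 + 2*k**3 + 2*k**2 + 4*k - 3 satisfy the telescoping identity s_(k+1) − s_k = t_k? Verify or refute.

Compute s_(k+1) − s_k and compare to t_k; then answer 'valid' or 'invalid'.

s_(k+1) = 4*k**4 + 18*k**3 + 32*k**2 + 30*k + 9
s_(k+1) − s_k = 16*k**3 + 30*k**2 + 26*k + 12
(s_(k+1) − s_k) − t_k = 0

valid; difference matches t_k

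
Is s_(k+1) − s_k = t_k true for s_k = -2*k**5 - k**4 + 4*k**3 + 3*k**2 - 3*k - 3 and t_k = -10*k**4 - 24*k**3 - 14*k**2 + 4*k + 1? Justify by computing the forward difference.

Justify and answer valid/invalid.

s_(k+1) = -2*k**5 - 11*k**4 - 20*k**3 - 11*k**2 + k - 2
s_(k+1) − s_k = -10*k**4 - 24*k**3 - 14*k**2 + 4*k + 1
(s_(k+1) − s_k) − t_k = 0

Valid — Δs_k = t_k.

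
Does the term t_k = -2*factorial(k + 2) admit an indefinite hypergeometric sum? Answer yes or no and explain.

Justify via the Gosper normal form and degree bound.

t_(k+1)/t_k = k + 3.
Take A(k)=k + 3, B(k)=1, C(k)=1.
Set up (k + 3)·f(k+1) − (1)·f(k) − (1) = 0.
From deg A=1, deg B=0, deg C=0: d=-1.
deg f ≤ -1 is impossible — no certificate.

No — negative degree bound, so no certificate f.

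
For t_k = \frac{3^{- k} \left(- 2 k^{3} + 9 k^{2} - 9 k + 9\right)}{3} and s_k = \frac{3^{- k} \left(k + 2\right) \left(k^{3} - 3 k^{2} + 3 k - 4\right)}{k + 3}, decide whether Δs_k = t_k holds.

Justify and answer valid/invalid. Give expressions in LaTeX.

s_(k+1) = (k**4 + 3*k**3 - 3*k - 9)/(3*3**k*(k + 4))
s_(k+1) − s_k = (-2*k**5 - 3*k**4 + 30*k**3 + 27*k**2 - 18*k + 69)/(3*3**k*(k**2 + 7*k + 12))
(s_(k+1) − s_k) − t_k = (2*k**4 - 27*k**2 + 27*k - 39)/(3*3**k*(k**2 + 7*k + 12))

Invalid: residual \frac{3^{- k} \left(2 k^{4} - 27 k^{2} + 27 k - 39\right)}{3 \left(k^{2} + 7 k + 12\right)} ≠ 0.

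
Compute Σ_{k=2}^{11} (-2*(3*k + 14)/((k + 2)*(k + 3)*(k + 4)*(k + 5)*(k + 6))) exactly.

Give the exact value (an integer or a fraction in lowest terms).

Σ = -7/510

r(k) = (k + 2)*(3*k + 17)/((k + 7)*(3*k + 14)) after simplifying.
So A=k + 2 and B=k + 7, with C=k + 14/3.
Key eq: (k + 2)·f(k+1) = (k + 6)·f(k) + (k + 14/3).
Bound: deg f ≤ 4.
Match coefficients ⇒ f(k) = k*(k + 4)*(k**2 + 10*k + 31)/90.
Certificate R = B(k−1)f/C = k*(k + 4)*(k + 6)*(k**2 + 10*k + 31)/(30*(3*k + 14)) gives s_k = k*(-k**2 - 10*k - 31)/(15*(k**3 + 10*k**2 + 31*k + 30)).
Check: Δs_k = 2*(-3*k - 14)/(k**5 + 20*k**4 + 155*k**3 + 580*k**2 + 1044*k + 720). ✓
Evaluate s at k=12 and k=2: -118/1785 and -11/210; difference -7/510.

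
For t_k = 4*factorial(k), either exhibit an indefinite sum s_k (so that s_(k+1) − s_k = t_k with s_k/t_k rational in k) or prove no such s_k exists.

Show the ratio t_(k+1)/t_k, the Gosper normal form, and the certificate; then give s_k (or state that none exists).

no hypergeometric antidifference exists

The ratio is k + 1.
Gosper form: A/B · C(k+1)/C(k) with A=k + 1, B=1, C=1.
Set up (k + 1)·f(k+1) − (1)·f(k) − (1) = 0.
From deg A=1, deg B=0, deg C=0: d=-1.
d = -1 < 0 ⇒ no nonzero polynomial f; not summable.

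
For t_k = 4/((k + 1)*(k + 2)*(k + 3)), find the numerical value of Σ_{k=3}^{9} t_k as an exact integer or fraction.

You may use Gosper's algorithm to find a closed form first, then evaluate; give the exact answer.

Compute t_(k+1)/t_k: get (k + 1)/(k + 4).
Gosper form: A/B · C(k+1)/C(k) with A=k + 1, B=k + 4, C=1.
Set up (k + 1)·f(k+1) − (k + 3)·f(k) − (1) = 0.
deg f ≤ 2 (via 1,1,0).
Solve for f: f(k) = k*(k + 3)/4 (degree 2 ≤ 2).
R(k) = B(k−1)·f(k)/C(k) = k*(k + 3)**2/4; s_k = R·t_k = k*(k + 3)/((k + 1)*(k + 2)).
Verify: 4/(k**3 + 6*k**2 + 11*k + 6) matches t_k.
Sum = s_(10) − s_(3); s_(10) = 65/66, s_(3) = 9/10 ⇒ 14/165.

Σ = 14/165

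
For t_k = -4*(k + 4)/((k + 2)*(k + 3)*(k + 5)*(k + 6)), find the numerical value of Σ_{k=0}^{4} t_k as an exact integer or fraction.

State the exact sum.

r(k) = (k + 2)*(k + 5)**2/((k + 4)**2*(k + 7)) after simplifying.
Normal form (A,B,C) = (k + 2, k + 7, k**2 + 8*k + 16).
Set up (k + 2)·f(k+1) − (k + 6)·f(k) − (k**2 + 8*k + 16) = 0.
Degrees (1,1,2) ⇒ d ≤ 4.
Match coefficients ⇒ f(k) = k*(k + 3)*(k + 4)*(k + 7)/20.
So s_k = (B(k−1)f/C)·t_k = (k*(k + 3)*(k + 6)*(k + 7)/(20*(k + 4)))·t_k = k*(-k - 7)/(5*(k**2 + 7*k + 10)).
s_(k+1) − s_k = 4*(-k - 4)/(k**4 + 16*k**3 + 91*k**2 + 216*k + 180) = t_k.
Telescoping: Σ = s_(5) − s_(0) = -6/35 − (0) = -6/35.

Σ = -6/35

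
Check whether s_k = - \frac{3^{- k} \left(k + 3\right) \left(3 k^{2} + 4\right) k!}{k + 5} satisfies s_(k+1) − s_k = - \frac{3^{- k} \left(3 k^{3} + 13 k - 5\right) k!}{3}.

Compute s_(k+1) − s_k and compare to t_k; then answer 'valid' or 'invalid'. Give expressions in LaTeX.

s_(k+1) = -(k + 4)*(3*k**2 + 6*k + 7)*factorial(k + 1)/(3*3**k*(k + 6))
s_(k+1) − s_k = -(3*k**5 + 27*k**4 + 73*k**3 + 130*k**2 + 215*k - 76)*factorial(k)/(3*3**k*(k + 5)*(k + 6))
(s_(k+1) − s_k) − t_k = 2*(3*k**4 + 15*k**3 + 4*k**2 + 60*k - 37)*factorial(k)/(3*3**k*(k + 5)*(k + 6))

Invalid: residual \frac{2 \cdot 3^{- k} \left(3 k^{4} + 15 k^{3} + 4 k^{2} + 60 k - 37\right) k!}{3 \left(k + 5\right) \left(k + 6\right)} ≠ 0.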